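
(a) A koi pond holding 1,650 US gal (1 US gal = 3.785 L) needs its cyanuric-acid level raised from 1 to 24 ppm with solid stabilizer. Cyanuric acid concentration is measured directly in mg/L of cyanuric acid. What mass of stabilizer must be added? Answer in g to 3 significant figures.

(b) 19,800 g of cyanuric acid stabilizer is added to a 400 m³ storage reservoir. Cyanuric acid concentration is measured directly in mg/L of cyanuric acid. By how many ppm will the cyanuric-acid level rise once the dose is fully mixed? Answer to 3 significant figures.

(a) Volume: 1,650 US gal × 3.785 L/gal = 6,245 L.
(a) CYA to add: (24 − 1) = 23 mg/L × 6,245 L = 143.6 g cyanuric acid.

(b) Volume: 400 m³ = 400,000 L.
(b) Rise: 19,800 g / 400,000 L × 1000 = 49.5 mg/L.

(a) 144 g; (b) 49.5 ppm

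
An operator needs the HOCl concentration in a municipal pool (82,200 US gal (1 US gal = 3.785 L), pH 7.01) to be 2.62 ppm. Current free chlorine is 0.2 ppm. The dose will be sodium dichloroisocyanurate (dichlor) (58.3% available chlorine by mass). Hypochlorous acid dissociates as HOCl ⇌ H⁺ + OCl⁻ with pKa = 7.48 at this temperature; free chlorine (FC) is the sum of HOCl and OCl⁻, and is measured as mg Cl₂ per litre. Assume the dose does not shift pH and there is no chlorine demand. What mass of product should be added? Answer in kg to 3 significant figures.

1.77 kg

Volume: 82,200 US gal × 3.785 L/gal = 311,127 L.
[OCl⁻]/[HOCl] = 10^(pH − pKa) = 10^(7.01 − 7.48) = 0.3388; fraction as HOCl = 1/(1 + 0.3388) = 0.7469.
Free chlorine required for 2.62 ppm HOCl: 2.62 / 0.7469 = 3.508 ppm.
FC to add: 3.508 − 0.2 = 3.308 mg/L as Cl₂.
Cl₂ equivalent: 3.308 mg/L × 311,127 L = 1029 g.
Product at 58.3% available Cl: 1029 / 0.583 = 1765 g.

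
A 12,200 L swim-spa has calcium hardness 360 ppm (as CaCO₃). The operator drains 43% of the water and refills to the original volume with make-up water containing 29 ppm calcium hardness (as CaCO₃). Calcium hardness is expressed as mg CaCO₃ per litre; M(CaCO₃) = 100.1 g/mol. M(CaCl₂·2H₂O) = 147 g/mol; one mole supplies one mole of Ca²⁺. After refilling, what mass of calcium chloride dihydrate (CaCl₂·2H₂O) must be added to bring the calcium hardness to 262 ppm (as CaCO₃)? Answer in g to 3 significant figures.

794 g

After draining 43% and refilling: 360 × 0.57 + 29 × 0.43 = 217.67 ppm.
Deficit to target: 262 − 217.67 = 44.33 mg/L.
As CaCO₃: 44.33 mg/L × 12,200 L = 540.8 g; ÷ 100.1 = 5.403 mol Ca²⁺.
Mass: 5.403 × 147 = 794.2 g.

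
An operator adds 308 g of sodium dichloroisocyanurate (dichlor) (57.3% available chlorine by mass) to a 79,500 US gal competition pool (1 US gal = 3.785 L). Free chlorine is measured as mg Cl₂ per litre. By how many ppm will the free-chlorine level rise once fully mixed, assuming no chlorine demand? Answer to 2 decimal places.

Volume: 79,500 US gal × 3.785 L/gal = 300,908 L.
Available chlorine delivered: 308 g × 0.573 = 176.5 g as Cl₂.
Concentration rise: 176.5 g / 300,908 L = 0.5865 mg/L = 0.59 ppm.

0.59 ppm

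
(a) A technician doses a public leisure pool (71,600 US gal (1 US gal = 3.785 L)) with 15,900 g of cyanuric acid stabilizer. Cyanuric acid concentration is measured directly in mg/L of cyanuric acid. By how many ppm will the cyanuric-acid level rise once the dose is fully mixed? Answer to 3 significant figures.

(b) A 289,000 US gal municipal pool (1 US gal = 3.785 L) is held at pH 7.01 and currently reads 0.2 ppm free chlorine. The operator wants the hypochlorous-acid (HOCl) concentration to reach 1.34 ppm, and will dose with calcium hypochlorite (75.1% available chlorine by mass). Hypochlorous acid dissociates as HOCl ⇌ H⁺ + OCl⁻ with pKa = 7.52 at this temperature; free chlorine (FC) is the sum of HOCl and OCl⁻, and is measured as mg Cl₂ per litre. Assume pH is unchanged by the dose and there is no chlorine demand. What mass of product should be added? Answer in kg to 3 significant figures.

(a) 58.7 ppm; (b) 2.26 kg

(a) Volume: 71,600 US gal × 3.785 L/gal = 271,006 L.
(a) Rise: 15,900 g / 271,006 L × 1000 = 58.67 mg/L.

(b) Volume: 289,000 US gal × 3.785 L/gal = 1,093,865 L.
(b) [OCl⁻]/[HOCl] = 10^(pH − pKa) = 10^(7.01 − 7.52) = 0.309; fraction as HOCl = 1/(1 + 0.309) = 0.7639.
(b) Free chlorine required for 1.34 ppm HOCl: 1.34 / 0.7639 = 1.754 ppm.
(b) FC to add: 1.754 − 0.2 = 1.554 mg/L as Cl₂.
(b) Cl₂ equivalent: 1.554 mg/L × 1,093,865 L = 1700 g.
(b) Product at 75.1% available Cl: 1700 / 0.751 = 2264 g.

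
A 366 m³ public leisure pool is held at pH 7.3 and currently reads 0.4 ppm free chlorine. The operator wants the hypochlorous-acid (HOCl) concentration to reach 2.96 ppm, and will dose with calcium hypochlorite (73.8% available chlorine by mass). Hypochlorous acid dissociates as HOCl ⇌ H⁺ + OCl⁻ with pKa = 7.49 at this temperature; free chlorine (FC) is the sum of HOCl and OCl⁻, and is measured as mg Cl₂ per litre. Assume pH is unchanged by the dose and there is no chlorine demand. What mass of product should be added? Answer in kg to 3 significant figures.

Volume: 366 m³ = 366,000 L.
[OCl⁻]/[HOCl] = 10^(pH − pKa) = 10^(7.3 − 7.49) = 0.6457; fraction as HOCl = 1/(1 + 0.6457) = 0.6077.
Free chlorine required for 2.96 ppm HOCl: 2.96 / 0.6077 = 4.871 ppm.
FC to add: 4.871 − 0.4 = 4.471 mg/L as Cl₂.
Cl₂ equivalent: 4.471 mg/L × 366,000 L = 1636 g.
Product at 73.8% available Cl: 1636 / 0.738 = 2217 g.

2.22 kg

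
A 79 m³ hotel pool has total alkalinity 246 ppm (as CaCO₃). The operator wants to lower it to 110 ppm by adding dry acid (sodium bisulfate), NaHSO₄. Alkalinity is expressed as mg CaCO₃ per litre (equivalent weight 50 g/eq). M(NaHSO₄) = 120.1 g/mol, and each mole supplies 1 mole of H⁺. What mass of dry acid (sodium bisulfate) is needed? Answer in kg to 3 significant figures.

Volume: 79 m³ = 79,000 L.
Alkalinity to neutralize: (246 − 110) = 136 mg/L as CaCO₃ × 79,000 L = 10,740 g as CaCO₃.
Equivalents of H⁺ required: 10,740 ÷ 50 g/eq = 214.9 eq = 214.9 mol NaHSO₄.
Mass of NaHSO₄: 214.9 × 120.1 = 25,810 g.

25.8 kg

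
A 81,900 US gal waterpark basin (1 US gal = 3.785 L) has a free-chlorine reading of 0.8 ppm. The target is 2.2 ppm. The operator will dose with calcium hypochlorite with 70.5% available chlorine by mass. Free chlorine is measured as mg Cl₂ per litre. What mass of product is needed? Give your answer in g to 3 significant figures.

Volume: 81,900 US gal × 3.785 L/gal = 309,992 L.
Chlorine deficit: 2.2 − 0.8 = 1.4 ppm = 1.4 mg/L as Cl₂.
Cl₂ equivalent needed: 1.4 mg/L × 309,992 L = 434,000 mg = 434 g.
Product at 70.5% available chlorine: 434 / 0.705 = 615.6 g.

616 g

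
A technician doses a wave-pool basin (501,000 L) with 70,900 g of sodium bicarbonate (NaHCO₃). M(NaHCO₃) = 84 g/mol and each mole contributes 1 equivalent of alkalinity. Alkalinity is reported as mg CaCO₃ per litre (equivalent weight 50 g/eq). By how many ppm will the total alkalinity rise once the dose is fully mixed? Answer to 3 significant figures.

84.2 ppm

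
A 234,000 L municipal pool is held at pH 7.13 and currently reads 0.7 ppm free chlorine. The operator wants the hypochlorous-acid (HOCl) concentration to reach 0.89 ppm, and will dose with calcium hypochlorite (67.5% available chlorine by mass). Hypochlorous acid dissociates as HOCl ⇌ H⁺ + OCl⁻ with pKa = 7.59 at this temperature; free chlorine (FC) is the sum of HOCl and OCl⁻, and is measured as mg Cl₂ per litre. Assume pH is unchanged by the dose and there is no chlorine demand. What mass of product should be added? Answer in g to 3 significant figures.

[OCl⁻]/[HOCl] = 10^(pH − pKa) = 10^(7.13 − 7.59) = 0.3467; fraction as HOCl = 1/(1 + 0.3467) = 0.7425.
Free chlorine required for 0.89 ppm HOCl: 0.89 / 0.7425 = 1.199 ppm.
FC to add: 1.199 − 0.7 = 0.4986 mg/L as Cl₂.
Cl₂ equivalent: 0.4986 mg/L × 234,000 L = 116.7 g.
Product at 67.5% available Cl: 116.7 / 0.675 = 172.8 g.

173 g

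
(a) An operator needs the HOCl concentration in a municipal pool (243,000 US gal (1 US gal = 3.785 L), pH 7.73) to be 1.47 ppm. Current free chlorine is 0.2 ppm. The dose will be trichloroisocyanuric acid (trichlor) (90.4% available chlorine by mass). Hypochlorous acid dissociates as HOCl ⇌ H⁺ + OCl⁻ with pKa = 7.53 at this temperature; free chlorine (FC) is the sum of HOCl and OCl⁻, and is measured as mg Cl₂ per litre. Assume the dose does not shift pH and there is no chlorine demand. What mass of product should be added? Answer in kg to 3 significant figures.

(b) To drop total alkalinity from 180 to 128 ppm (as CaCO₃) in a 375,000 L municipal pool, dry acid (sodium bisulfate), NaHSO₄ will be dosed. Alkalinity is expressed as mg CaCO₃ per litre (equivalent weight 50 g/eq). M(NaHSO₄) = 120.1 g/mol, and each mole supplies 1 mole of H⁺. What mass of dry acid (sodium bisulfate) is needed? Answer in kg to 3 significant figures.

(a) Volume: 243,000 US gal × 3.785 L/gal = 919,755 L.
(a) [OCl⁻]/[HOCl] = 10^(pH − pKa) = 10^(7.73 − 7.53) = 1.585; fraction as HOCl = 1/(1 + 1.585) = 0.3869.
(a) Free chlorine required for 1.47 ppm HOCl: 1.47 / 0.3869 = 3.8 ppm.
(a) FC to add: 3.8 − 0.2 = 3.6 mg/L as Cl₂.
(a) Cl₂ equivalent: 3.6 mg/L × 919,755 L = 3311 g.
(a) Product at 90.4% available Cl: 3311 / 0.904 = 3663 g.

(b) Alkalinity to neutralize: (180 − 128) = 52 mg/L as CaCO₃ × 375,000 L = 19,500 g as CaCO₃.
(b) Equivalents of H⁺ required: 19,500 ÷ 50 g/eq = 390 eq = 390 mol NaHSO₄.
(b) Mass of NaHSO₄: 390 × 120.1 = 46,840 g.

(a) 3.66 kg; (b) 46.8 kg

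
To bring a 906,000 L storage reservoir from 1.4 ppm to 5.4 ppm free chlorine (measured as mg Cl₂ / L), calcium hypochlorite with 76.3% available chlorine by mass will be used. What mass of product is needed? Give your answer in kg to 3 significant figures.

Chlorine deficit: 5.4 − 1.4 = 4 ppm = 4 mg/L as Cl₂.
Cl₂ equivalent needed: 4 mg/L × 906,000 L = 3,624,000 mg = 3624 g.
Product at 76.3% available chlorine: 3624 / 0.763 = 4750 g.

4.75 kg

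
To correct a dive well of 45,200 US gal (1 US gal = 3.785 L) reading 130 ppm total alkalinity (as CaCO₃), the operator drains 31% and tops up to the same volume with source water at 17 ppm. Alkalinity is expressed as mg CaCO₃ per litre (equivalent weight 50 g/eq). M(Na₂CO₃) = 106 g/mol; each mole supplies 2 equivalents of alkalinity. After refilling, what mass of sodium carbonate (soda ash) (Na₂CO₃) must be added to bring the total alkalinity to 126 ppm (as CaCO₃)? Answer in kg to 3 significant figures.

5.63 kg

Volume: 45,200 US gal × 3.785 L/gal = 171,082 L.
After draining 31% and refilling: 130 × 0.69 + 17 × 0.31 = 94.97 ppm.
Deficit to target: 126 − 94.97 = 31.03 mg/L.
As CaCO₃: 31.03 mg/L × 171,082 L = 5309 g; ÷ 50 g/eq ÷ 2 = 53.09 mol Na₂CO₃.
Mass: 53.09 × 106 = 5627 g.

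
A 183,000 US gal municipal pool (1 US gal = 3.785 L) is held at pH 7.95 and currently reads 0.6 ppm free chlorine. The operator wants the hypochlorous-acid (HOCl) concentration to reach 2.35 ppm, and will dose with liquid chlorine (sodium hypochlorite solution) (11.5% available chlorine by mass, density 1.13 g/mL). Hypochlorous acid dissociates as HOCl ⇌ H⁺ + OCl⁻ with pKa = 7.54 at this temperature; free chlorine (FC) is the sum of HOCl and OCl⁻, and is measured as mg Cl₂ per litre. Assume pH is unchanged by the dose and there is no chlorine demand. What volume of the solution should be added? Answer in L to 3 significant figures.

41.5 L

Volume: 183,000 US gal × 3.785 L/gal = 692,655 L.
[OCl⁻]/[HOCl] = 10^(pH − pKa) = 10^(7.95 − 7.54) = 2.57; fraction as HOCl = 1/(1 + 2.57) = 0.2801.
Free chlorine required for 2.35 ppm HOCl: 2.35 / 0.2801 = 8.39 ppm.
FC to add: 8.39 − 0.6 = 7.79 mg/L as Cl₂.
Cl₂ equivalent: 7.79 mg/L × 692,655 L = 5396 g.
Product at 11.5% available Cl: 5396 / 0.115 = 46,920 g.
Volume: 46,920 g ÷ 1.13 g/mL = 41,520 mL.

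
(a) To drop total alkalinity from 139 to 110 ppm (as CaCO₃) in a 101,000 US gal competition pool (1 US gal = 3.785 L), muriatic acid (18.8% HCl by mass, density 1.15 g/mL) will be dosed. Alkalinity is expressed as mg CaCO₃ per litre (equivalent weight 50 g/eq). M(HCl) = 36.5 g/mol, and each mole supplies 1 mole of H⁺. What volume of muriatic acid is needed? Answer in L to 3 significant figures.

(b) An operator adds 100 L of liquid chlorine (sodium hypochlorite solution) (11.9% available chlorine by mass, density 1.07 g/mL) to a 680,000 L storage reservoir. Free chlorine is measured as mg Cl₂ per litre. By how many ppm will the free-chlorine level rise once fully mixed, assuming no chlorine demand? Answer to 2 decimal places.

(a) 37.4 L; (b) 18.73 ppm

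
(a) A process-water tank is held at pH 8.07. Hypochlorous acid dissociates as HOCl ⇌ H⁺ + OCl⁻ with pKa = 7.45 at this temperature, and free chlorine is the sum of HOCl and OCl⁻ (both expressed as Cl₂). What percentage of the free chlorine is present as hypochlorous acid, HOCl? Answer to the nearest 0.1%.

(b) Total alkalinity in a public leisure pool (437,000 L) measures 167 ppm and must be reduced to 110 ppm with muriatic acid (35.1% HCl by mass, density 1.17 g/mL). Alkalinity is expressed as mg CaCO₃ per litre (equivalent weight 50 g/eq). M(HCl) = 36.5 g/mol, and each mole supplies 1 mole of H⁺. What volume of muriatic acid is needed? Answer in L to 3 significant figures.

(a) 19.3%; (b) 44.3 L

(a) [OCl⁻]/[HOCl] = 10^(pH − pKa) = 10^(8.07 − 7.45) = 10^0.62 = 4.169.
(a) Fraction as HOCl = 1 / (1 + 4.169) = 0.1935.

(b) Alkalinity to neutralize: (167 − 110) = 57 mg/L as CaCO₃ × 437,000 L = 24,910 g as CaCO₃.
(b) Equivalents of H⁺ required: 24,910 ÷ 50 g/eq = 498.2 eq = 498.2 mol HCl.
(b) Mass of HCl: 498.2 × 36.5 = 18,180 g.
(b) Mass of 35.1% solution: 18,180 / 0.351 = 51,810 g.
(b) Volume: 51,810 g ÷ 1.17 g/mL = 44,280 mL.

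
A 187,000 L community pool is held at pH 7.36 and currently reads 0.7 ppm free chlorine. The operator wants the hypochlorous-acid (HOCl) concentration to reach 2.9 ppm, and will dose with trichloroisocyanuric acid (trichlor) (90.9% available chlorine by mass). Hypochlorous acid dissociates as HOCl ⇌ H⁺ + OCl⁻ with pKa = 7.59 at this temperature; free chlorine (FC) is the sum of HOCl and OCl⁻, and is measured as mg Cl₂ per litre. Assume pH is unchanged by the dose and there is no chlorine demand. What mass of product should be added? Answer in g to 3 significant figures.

[OCl⁻]/[HOCl] = 10^(pH − pKa) = 10^(7.36 − 7.59) = 0.5888; fraction as HOCl = 1/(1 + 0.5888) = 0.6294.
Free chlorine required for 2.9 ppm HOCl: 2.9 / 0.6294 = 4.608 ppm.
FC to add: 4.608 − 0.7 = 3.908 mg/L as Cl₂.
Cl₂ equivalent: 3.908 mg/L × 187,000 L = 730.7 g.
Product at 90.9% available Cl: 730.7 / 0.909 = 803.9 g.

804 g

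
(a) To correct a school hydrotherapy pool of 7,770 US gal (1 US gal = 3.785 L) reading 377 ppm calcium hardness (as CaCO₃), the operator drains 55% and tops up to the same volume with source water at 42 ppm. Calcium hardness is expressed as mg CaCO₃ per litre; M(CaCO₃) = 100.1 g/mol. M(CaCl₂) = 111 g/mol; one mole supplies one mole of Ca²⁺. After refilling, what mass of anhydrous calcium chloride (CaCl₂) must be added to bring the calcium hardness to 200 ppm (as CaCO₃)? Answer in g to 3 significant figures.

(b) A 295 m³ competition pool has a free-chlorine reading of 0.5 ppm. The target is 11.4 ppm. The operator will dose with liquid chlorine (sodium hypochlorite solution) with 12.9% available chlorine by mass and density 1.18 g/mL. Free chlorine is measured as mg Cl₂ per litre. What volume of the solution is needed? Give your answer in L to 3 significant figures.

(a) Volume: 7,770 US gal × 3.785 L/gal = 29,409 L.
(a) After draining 55% and refilling: 377 × 0.45 + 42 × 0.55 = 192.75 ppm.
(a) Deficit to target: 200 − 192.75 = 7.25 mg/L.
(a) As CaCO₃: 7.25 mg/L × 29,409 L = 213.2 g; ÷ 100.1 = 2.13 mol Ca²⁺.
(a) Mass: 2.13 × 111 = 236.4 g.

(b) Volume: 295 m³ = 295,000 L.
(b) Chlorine deficit: 11.4 − 0.5 = 10.9 ppm = 10.9 mg/L as Cl₂.
(b) Cl₂ equivalent needed: 10.9 mg/L × 295,000 L = 3,216,000 mg = 3216 g.
(b) Product at 12.9% available chlorine: 3216 / 0.129 = 24,930 g.
(b) Volume at density 1.18 g/mL: 24,930 g ÷ 1.18 g/mL = 21,120 mL.

(a) 236 g; (b) 21.1 L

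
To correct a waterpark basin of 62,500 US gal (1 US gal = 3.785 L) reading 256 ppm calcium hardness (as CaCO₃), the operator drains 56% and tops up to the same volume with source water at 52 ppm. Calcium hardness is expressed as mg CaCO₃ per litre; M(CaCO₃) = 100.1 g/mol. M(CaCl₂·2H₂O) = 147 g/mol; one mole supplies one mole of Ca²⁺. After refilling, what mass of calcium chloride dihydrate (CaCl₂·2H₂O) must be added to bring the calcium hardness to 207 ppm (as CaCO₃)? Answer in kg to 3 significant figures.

22.7 kg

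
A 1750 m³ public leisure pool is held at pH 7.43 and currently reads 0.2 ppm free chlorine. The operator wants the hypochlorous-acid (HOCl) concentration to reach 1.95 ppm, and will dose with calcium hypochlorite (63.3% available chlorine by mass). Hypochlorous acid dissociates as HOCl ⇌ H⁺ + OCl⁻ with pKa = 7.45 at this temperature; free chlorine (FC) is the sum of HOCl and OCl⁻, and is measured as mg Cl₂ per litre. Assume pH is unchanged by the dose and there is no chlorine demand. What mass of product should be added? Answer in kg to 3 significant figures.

9.99 kg

Volume: 1750 m³ = 1,750,000 L.
[OCl⁻]/[HOCl] = 10^(pH − pKa) = 10^(7.43 − 7.45) = 0.955; fraction as HOCl = 1/(1 + 0.955) = 0.5115.
Free chlorine required for 1.95 ppm HOCl: 1.95 / 0.5115 = 3.812 ppm.
FC to add: 3.812 − 0.2 = 3.612 mg/L as Cl₂.
Cl₂ equivalent: 3.612 mg/L × 1,750,000 L = 6321 g.
Product at 63.3% available Cl: 6321 / 0.633 = 9986 g.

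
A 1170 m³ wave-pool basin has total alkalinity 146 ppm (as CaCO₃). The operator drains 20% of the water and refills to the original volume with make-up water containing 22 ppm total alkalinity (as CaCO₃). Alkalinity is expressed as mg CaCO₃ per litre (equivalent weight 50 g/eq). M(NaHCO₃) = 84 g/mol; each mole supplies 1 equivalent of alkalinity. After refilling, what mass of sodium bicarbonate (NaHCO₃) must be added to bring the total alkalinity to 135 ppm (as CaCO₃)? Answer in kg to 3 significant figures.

Volume: 1170 m³ = 1,170,000 L.
After draining 20% and refilling: 146 × 0.80 + 22 × 0.20 = 121.2 ppm.
Deficit to target: 135 − 121.2 = 13.8 mg/L.
As CaCO₃: 13.8 mg/L × 1,170,000 L = 16,150 g; ÷ 50 g/eq ÷ 1 = 322.9 mol NaHCO₃.
Mass: 322.9 × 84 = 27,130 g.

27.1 kg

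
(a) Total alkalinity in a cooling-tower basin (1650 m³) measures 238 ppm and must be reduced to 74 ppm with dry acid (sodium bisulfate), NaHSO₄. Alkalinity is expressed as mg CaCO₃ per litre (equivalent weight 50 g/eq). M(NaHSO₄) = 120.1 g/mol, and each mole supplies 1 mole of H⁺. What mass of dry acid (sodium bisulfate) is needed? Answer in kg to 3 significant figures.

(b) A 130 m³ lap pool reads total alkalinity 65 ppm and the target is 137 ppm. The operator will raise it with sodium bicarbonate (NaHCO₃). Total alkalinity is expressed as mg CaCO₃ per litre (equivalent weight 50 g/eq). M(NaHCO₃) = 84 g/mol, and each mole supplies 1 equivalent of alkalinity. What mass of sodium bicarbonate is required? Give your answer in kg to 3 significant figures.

(a) Volume: 1650 m³ = 1,650,000 L.
(a) Alkalinity to neutralize: (238 − 74) = 164 mg/L as CaCO₃ × 1,650,000 L = 270,600 g as CaCO₃.
(a) Equivalents of H⁺ required: 270,600 ÷ 50 g/eq = 5412 eq = 5412 mol NaHSO₄.
(a) Mass of NaHSO₄: 5412 × 120.1 = 650,000 g.

(b) Volume: 130 m³ = 130,000 L.
(b) Alkalinity to add: (137 − 65) = 72 mg/L as CaCO₃ × 130,000 L = 9360 g as CaCO₃.
(b) Equivalents: 9360 g ÷ 50 g/eq = 187.2 eq.
(b) NaHCO₃ supplies 1 eq per mole → 187.2 mol.
(b) Mass: 187.2 mol × 84 g/mol = 15,720 g.

(a) 650 kg; (b) 15.7 kg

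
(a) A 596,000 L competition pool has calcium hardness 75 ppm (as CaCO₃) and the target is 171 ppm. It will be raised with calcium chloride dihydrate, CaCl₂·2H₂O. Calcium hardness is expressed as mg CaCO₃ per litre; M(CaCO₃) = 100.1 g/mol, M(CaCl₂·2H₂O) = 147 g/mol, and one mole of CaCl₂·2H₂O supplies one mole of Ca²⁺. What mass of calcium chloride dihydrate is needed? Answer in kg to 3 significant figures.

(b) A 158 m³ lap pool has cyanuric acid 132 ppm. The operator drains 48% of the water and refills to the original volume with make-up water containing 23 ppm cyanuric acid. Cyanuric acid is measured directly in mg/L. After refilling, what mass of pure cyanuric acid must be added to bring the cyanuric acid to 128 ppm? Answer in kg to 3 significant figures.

(a) Hardness to add: (171 − 75) = 96 mg/L as CaCO₃ × 596,000 L = 57,220 g as CaCO₃.
(a) Moles of Ca²⁺ (1 mol Ca²⁺ ≡ 1 mol CaCO₃): 57,220 / 100.1 g/mol = 571.6 mol.
(a) Mass of CaCl₂·2H₂O: 571.6 × 147 = 84,020 g.

(b) Volume: 158 m³ = 158,000 L.
(b) After draining 48% and refilling: 132 × 0.52 + 23 × 0.48 = 79.68 ppm.
(b) Deficit to target: 128 − 79.68 = 48.32 mg/L.
(b) Mass: 48.32 mg/L × 158,000 L = 7635 g cyanuric acid.

(a) 84.0 kg; (b) 7.63 kg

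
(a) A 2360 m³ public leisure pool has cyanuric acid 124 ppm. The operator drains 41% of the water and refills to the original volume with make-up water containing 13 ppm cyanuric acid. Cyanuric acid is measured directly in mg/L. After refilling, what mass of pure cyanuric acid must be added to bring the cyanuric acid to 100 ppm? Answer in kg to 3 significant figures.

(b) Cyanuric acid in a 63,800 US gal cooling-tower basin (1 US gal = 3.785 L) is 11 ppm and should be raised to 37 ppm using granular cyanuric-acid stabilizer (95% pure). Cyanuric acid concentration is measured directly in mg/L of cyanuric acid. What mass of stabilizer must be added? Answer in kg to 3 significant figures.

(a) Volume: 2360 m³ = 2,360,000 L.
(a) After draining 41% and refilling: 124 × 0.59 + 13 × 0.41 = 78.49 ppm.
(a) Deficit to target: 100 − 78.49 = 21.51 mg/L.
(a) Mass: 21.51 mg/L × 2,360,000 L = 50,760 g cyanuric acid.

(b) Volume: 63,800 US gal × 3.785 L/gal = 241,483 L.
(b) CYA to add: (37 − 11) = 26 mg/L × 241,483 L = 6279 g cyanuric acid.
(b) At 95% purity: 6279 / 0.95 = 6609 g product.

(a) 50.8 kg; (b) 6.61 kg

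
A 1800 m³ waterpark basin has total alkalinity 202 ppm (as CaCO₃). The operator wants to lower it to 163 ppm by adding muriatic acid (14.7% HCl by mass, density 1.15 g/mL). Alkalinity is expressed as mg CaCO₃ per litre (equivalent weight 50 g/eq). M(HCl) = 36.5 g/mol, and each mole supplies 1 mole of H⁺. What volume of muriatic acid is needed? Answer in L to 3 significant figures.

303 L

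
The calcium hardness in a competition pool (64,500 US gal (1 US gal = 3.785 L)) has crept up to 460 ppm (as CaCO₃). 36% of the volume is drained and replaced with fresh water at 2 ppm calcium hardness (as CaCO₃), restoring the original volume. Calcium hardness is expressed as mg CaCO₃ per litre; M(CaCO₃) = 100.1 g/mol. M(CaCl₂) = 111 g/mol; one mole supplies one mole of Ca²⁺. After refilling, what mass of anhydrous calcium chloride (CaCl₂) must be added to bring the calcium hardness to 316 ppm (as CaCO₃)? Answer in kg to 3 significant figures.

Volume: 64,500 US gal × 3.785 L/gal = 244,132 L.
After draining 36% and refilling: 460 × 0.64 + 2 × 0.36 = 295.12 ppm.
Deficit to target: 316 − 295.12 = 20.88 mg/L.
As CaCO₃: 20.88 mg/L × 244,132 L = 5097 g; ÷ 100.1 = 50.92 mol Ca²⁺.
Mass: 50.92 × 111 = 5653 g.

5.65 kg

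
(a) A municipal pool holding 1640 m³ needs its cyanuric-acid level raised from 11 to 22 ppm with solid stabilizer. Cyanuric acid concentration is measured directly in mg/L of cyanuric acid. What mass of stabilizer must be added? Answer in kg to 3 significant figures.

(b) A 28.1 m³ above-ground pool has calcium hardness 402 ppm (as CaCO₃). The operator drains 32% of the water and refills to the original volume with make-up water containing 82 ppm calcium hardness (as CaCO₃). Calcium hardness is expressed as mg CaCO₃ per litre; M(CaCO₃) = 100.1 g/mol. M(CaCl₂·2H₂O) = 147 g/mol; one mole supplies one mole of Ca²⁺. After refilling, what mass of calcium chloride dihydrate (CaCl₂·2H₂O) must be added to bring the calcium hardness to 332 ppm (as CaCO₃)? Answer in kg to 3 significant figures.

(a) Volume: 1640 m³ = 1,640,000 L.
(a) CYA to add: (22 − 11) = 11 mg/L × 1,640,000 L = 18,040 g cyanuric acid.

(b) Volume: 28.1 m³ = 28,100 L.
(b) After draining 32% and refilling: 402 × 0.68 + 82 × 0.32 = 299.6 ppm.
(b) Deficit to target: 332 − 299.6 = 32.4 mg/L.
(b) As CaCO₃: 32.4 mg/L × 28,100 L = 910.4 g; ÷ 100.1 = 9.095 mol Ca²⁺.
(b) Mass: 9.095 × 147 = 1337 g.

(a) 18.0 kg; (b) 1.34 kg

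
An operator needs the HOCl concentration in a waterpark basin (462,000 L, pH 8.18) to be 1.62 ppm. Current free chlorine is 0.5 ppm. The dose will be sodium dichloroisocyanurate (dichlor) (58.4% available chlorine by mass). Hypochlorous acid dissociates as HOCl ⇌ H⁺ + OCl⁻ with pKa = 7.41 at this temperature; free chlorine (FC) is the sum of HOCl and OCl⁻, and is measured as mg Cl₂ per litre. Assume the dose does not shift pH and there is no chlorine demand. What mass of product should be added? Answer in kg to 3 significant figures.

8.43 kg

[OCl⁻]/[HOCl] = 10^(pH − pKa) = 10^(8.18 − 7.41) = 5.888; fraction as HOCl = 1/(1 + 5.888) = 0.1452.
Free chlorine required for 1.62 ppm HOCl: 1.62 / 0.1452 = 11.16 ppm.
FC to add: 11.16 − 0.5 = 10.66 mg/L as Cl₂.
Cl₂ equivalent: 10.66 mg/L × 462,000 L = 4925 g.
Product at 58.4% available Cl: 4925 / 0.584 = 8433 g.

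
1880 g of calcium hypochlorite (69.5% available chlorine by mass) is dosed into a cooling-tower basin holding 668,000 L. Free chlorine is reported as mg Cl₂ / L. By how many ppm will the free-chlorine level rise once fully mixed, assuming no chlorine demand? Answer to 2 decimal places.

1.96 ppm

Available chlorine delivered: 1880 g × 0.695 = 1307 g as Cl₂.
Concentration rise: 1307 g / 668,000 L = 1.956 mg/L = 1.96 ppm.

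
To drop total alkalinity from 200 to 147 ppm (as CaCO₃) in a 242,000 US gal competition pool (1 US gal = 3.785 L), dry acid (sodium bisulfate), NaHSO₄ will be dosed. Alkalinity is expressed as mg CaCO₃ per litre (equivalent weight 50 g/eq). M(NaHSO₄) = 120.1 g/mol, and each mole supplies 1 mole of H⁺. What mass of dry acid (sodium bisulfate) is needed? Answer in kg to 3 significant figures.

117 kg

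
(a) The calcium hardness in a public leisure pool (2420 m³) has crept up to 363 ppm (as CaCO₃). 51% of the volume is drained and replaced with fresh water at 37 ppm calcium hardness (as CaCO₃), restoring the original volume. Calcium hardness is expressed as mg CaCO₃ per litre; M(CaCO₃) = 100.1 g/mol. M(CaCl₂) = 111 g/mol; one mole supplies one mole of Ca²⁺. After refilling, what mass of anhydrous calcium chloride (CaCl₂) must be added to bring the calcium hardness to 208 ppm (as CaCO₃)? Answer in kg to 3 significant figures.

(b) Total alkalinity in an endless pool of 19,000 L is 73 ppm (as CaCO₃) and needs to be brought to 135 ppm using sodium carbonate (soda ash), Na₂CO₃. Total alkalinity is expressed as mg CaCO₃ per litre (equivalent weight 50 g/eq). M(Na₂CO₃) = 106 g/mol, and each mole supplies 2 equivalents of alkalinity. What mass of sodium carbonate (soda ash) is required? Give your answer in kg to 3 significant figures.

(a) Volume: 2420 m³ = 2,420,000 L.
(a) After draining 51% and refilling: 363 × 0.49 + 37 × 0.51 = 196.74 ppm.
(a) Deficit to target: 208 − 196.74 = 11.26 mg/L.
(a) As CaCO₃: 11.26 mg/L × 2,420,000 L = 27,250 g; ÷ 100.1 = 272.2 mol Ca²⁺.
(a) Mass: 272.2 × 111 = 30,220 g.

(b) Alkalinity to add: (135 − 73) = 62 mg/L as CaCO₃ × 19,000 L = 1178 g as CaCO₃.
(b) Equivalents: 1178 g ÷ 50 g/eq = 23.56 eq.
(b) Each mole of Na₂CO₃ supplies 2 eq, so 23.56 / 2 = 11.78 mol.
(b) Mass: 11.78 mol × 106 g/mol = 1249 g.

(a) 30.2 kg; (b) 1.25 kg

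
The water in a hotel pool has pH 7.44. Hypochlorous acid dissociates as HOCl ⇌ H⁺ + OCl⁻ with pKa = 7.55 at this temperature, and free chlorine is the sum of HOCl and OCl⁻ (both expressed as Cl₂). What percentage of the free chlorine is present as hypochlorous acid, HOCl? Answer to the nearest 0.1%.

[OCl⁻]/[HOCl] = 10^(pH − pKa) = 10^(7.44 − 7.55) = 10^-0.11 = 0.7762.
Fraction as HOCl = 1 / (1 + 0.7762) = 0.563.

56.3%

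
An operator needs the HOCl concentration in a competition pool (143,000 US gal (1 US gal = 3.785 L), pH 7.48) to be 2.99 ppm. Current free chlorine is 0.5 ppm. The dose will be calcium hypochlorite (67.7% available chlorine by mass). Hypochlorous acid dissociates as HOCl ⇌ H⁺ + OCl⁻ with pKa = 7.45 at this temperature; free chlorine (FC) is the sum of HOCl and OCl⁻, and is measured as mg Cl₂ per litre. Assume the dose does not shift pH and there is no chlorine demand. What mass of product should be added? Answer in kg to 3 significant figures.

Volume: 143,000 US gal × 3.785 L/gal = 541,255 L.
[OCl⁻]/[HOCl] = 10^(pH − pKa) = 10^(7.48 − 7.45) = 1.072; fraction as HOCl = 1/(1 + 1.072) = 0.4827.
Free chlorine required for 2.99 ppm HOCl: 2.99 / 0.4827 = 6.194 ppm.
FC to add: 6.194 − 0.5 = 5.694 mg/L as Cl₂.
Cl₂ equivalent: 5.694 mg/L × 541,255 L = 3082 g.
Product at 67.7% available Cl: 3082 / 0.677 = 4552 g.

4.55 kg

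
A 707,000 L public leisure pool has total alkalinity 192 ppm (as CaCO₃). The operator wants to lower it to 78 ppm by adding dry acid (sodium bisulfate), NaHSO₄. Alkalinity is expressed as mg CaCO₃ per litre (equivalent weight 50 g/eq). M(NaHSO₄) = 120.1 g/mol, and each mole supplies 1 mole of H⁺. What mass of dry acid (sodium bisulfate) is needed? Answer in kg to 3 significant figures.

194 kg

Alkalinity to neutralize: (192 − 78) = 114 mg/L as CaCO₃ × 707,000 L = 80,600 g as CaCO₃.
Equivalents of H⁺ required: 80,600 ÷ 50 g/eq = 1612 eq = 1612 mol NaHSO₄.
Mass of NaHSO₄: 1612 × 120.1 = 193,600 g.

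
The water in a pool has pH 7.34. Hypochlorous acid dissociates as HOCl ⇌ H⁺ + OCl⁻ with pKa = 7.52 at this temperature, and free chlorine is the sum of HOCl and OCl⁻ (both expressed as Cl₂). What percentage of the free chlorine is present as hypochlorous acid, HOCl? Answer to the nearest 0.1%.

60.2%

[OCl⁻]/[HOCl] = 10^(pH − pKa) = 10^(7.34 − 7.52) = 10^-0.18 = 0.6607.
Fraction as HOCl = 1 / (1 + 0.6607) = 0.6022.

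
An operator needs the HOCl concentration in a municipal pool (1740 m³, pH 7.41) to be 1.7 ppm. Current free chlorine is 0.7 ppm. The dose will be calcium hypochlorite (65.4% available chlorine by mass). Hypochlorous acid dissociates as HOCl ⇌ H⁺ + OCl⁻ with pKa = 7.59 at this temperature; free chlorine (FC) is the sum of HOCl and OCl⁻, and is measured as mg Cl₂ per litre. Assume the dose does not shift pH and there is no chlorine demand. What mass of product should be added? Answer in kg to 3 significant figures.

5.65 kg

Volume: 1740 m³ = 1,740,000 L.
[OCl⁻]/[HOCl] = 10^(pH − pKa) = 10^(7.41 − 7.59) = 0.6607; fraction as HOCl = 1/(1 + 0.6607) = 0.6022.
Free chlorine required for 1.7 ppm HOCl: 1.7 / 0.6022 = 2.823 ppm.
FC to add: 2.823 − 0.7 = 2.123 mg/L as Cl₂.
Cl₂ equivalent: 2.123 mg/L × 1,740,000 L = 3694 g.
Product at 65.4% available Cl: 3694 / 0.654 = 5649 g.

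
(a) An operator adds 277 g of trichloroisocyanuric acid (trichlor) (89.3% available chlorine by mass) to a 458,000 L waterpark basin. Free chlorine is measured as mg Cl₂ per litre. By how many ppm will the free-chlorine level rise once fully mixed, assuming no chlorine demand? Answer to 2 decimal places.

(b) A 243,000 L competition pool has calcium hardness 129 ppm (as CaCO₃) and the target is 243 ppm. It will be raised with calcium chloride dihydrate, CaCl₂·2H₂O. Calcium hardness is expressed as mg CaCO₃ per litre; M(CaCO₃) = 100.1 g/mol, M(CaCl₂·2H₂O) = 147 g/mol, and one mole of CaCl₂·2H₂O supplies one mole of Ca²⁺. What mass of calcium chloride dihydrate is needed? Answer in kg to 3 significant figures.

(a) 0.54 ppm; (b) 40.7 kg

(a) Available chlorine delivered: 277 g × 0.893 = 247.4 g as Cl₂.
(a) Concentration rise: 247.4 g / 458,000 L = 0.5401 mg/L = 0.54 ppm.

(b) Hardness to add: (243 − 129) = 114 mg/L as CaCO₃ × 243,000 L = 27,700 g as CaCO₃.
(b) Moles of Ca²⁺ (1 mol Ca²⁺ ≡ 1 mol CaCO₃): 27,700 / 100.1 g/mol = 276.7 mol.
(b) Mass of CaCl₂·2H₂O: 276.7 × 147 = 40,680 g.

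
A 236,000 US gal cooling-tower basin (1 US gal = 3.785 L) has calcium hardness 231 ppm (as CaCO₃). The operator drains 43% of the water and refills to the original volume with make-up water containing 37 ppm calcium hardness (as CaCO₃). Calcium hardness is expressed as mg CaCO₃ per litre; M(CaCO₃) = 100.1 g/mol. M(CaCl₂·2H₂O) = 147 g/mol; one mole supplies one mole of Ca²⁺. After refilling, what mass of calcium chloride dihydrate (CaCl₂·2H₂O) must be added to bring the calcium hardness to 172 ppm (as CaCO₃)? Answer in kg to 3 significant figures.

Volume: 236,000 US gal × 3.785 L/gal = 893,260 L.
After draining 43% and refilling: 231 × 0.57 + 37 × 0.43 = 147.58 ppm.
Deficit to target: 172 − 147.58 = 24.42 mg/L.
As CaCO₃: 24.42 mg/L × 893,260 L = 21,810 g; ÷ 100.1 = 217.9 mol Ca²⁺.
Mass: 217.9 × 147 = 32,030 g.

32.0 kg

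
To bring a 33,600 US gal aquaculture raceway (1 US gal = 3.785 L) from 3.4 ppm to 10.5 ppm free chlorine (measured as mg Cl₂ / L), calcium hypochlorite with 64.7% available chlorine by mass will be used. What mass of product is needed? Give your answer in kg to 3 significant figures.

Volume: 33,600 US gal × 3.785 L/gal = 127,176 L.
Chlorine deficit: 10.5 − 3.4 = 7.1 ppm = 7.1 mg/L as Cl₂.
Cl₂ equivalent needed: 7.1 mg/L × 127,176 L = 902,900 mg = 902.9 g.
Product at 64.7% available chlorine: 902.9 / 0.647 = 1396 g.

1.40 kg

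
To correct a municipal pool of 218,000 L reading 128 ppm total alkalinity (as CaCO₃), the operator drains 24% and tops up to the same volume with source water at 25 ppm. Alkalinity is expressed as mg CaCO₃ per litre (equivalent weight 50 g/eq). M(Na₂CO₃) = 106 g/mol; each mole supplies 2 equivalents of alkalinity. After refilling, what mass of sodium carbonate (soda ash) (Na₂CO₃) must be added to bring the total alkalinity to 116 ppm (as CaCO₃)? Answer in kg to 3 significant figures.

2.94 kg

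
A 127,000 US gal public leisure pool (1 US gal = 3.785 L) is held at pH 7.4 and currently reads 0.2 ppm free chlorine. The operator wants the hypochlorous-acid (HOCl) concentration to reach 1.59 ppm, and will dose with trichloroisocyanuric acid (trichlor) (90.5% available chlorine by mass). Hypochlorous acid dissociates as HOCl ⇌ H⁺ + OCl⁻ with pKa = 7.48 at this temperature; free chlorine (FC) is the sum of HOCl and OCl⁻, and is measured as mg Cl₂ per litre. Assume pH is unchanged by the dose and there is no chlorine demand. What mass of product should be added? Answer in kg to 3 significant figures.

Volume: 127,000 US gal × 3.785 L/gal = 480,695 L.
[OCl⁻]/[HOCl] = 10^(pH − pKa) = 10^(7.4 − 7.48) = 0.8318; fraction as HOCl = 1/(1 + 0.8318) = 0.5459.
Free chlorine required for 1.59 ppm HOCl: 1.59 / 0.5459 = 2.913 ppm.
FC to add: 2.913 − 0.2 = 2.713 mg/L as Cl₂.
Cl₂ equivalent: 2.713 mg/L × 480,695 L = 1304 g.
Product at 90.5% available Cl: 1304 / 0.905 = 1441 g.

1.44 kg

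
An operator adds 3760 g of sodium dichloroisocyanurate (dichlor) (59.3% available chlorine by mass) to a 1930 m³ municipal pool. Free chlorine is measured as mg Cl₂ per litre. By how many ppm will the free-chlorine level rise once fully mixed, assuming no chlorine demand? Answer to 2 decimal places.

1.16 ppm

Volume: 1930 m³ = 1,930,000 L.
Available chlorine delivered: 3760 g × 0.593 = 2230 g as Cl₂.
Concentration rise: 2230 g / 1,930,000 L = 1.155 mg/L = 1.16 ppm.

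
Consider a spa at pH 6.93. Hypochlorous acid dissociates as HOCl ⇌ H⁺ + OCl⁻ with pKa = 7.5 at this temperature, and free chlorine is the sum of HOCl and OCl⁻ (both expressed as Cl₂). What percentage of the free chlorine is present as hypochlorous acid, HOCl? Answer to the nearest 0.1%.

78.8%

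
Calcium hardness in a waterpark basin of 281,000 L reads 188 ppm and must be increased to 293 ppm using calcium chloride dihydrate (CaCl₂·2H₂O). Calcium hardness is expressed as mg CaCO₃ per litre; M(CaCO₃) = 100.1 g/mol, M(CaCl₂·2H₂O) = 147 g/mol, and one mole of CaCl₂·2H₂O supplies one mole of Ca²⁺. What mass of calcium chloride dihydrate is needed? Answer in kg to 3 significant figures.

43.3 kg

Hardness to add: (293 − 188) = 105 mg/L as CaCO₃ × 281,000 L = 29,500 g as CaCO₃.
Moles of Ca²⁺ (1 mol Ca²⁺ ≡ 1 mol CaCO₃): 29,500 / 100.1 g/mol = 294.8 mol.
Mass of CaCl₂·2H₂O: 294.8 × 147 = 43,330 g.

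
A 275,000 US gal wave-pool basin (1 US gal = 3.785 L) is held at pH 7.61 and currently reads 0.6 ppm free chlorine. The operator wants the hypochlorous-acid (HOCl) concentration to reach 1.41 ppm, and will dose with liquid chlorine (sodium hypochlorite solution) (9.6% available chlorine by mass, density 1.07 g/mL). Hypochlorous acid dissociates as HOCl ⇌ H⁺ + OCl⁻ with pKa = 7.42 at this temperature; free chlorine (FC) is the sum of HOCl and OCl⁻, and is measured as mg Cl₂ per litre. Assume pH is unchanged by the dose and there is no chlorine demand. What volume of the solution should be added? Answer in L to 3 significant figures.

30.3 L

Volume: 275,000 US gal × 3.785 L/gal = 1,040,875 L.
[OCl⁻]/[HOCl] = 10^(pH − pKa) = 10^(7.61 − 7.42) = 1.549; fraction as HOCl = 1/(1 + 1.549) = 0.3923.
Free chlorine required for 1.41 ppm HOCl: 1.41 / 0.3923 = 3.594 ppm.
FC to add: 3.594 − 0.6 = 2.994 mg/L as Cl₂.
Cl₂ equivalent: 2.994 mg/L × 1,040,875 L = 3116 g.
Product at 9.6% available Cl: 3116 / 0.096 = 32,460 g.
Volume: 32,460 g ÷ 1.07 g/mL = 30,340 mL.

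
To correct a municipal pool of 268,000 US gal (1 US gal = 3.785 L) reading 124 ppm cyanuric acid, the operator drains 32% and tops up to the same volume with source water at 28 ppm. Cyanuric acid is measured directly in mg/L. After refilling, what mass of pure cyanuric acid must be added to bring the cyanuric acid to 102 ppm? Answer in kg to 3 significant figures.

8.85 kg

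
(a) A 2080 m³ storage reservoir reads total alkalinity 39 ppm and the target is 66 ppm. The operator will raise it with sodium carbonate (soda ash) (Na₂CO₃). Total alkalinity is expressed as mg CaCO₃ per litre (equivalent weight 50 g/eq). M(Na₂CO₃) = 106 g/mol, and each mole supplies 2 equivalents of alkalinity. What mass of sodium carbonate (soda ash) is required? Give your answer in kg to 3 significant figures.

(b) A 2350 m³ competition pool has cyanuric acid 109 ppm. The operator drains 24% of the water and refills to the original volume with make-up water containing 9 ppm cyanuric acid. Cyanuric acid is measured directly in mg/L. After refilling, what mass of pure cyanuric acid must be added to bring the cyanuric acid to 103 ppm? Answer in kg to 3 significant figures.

(a) 59.5 kg; (b) 42.3 kg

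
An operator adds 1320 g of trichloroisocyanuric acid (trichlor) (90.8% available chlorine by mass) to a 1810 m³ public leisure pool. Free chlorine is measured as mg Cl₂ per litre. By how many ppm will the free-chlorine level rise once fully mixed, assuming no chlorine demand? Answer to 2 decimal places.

0.66 ppm

Volume: 1810 m³ = 1,810,000 L.
Available chlorine delivered: 1320 g × 0.908 = 1199 g as Cl₂.
Concentration rise: 1199 g / 1,810,000 L = 0.6622 mg/L = 0.66 ppm.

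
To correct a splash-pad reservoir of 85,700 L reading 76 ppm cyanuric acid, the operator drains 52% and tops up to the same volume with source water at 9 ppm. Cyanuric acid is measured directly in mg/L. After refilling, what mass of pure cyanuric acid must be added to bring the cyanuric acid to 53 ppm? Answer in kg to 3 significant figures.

After draining 52% and refilling: 76 × 0.48 + 9 × 0.52 = 41.16 ppm.
Deficit to target: 53 − 41.16 = 11.84 mg/L.
Mass: 11.84 mg/L × 85,700 L = 1015 g cyanuric acid.

1.01 kg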